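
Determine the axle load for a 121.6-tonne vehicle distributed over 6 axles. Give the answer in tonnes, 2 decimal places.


Load per axle = total weight / number of axles
Load = 121.6 / 6
Load = 20.27 tonnes

20.27


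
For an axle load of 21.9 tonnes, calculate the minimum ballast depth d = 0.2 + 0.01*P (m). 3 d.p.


d = 0.2 + 0.01 * 21.9
d = 0.2 + 0.219
d = 0.419 m

0.419


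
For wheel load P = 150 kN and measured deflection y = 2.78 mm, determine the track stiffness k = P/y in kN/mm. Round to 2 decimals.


Track stiffness k = P / y
k = 150 / 2.78
k = 53.96 kN/mm

53.96


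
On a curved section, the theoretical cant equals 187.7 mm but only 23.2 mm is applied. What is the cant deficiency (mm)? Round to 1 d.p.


Cant deficiency = equilibrium cant - actual cant
CD = 187.7 - 23.2
CD = 164.5 mm

164.5


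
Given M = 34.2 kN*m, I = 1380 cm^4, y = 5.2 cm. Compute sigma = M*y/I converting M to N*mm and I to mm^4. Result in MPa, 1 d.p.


Convert units:
M = 34.2 kN*m = 34200000 N*mm
y = 5.2 cm = 52 mm
I = 1380 cm^4 = 13800000 mm^4
sigma = 34200000 * 52 / 13800000
sigma = 128.9 MPa

128.9


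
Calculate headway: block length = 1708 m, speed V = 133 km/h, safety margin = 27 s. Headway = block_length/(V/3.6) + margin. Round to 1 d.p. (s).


V = 133 / 3.6 = 36.9444 m/s
Block traversal time = 1708 / 36.9444 = 46.2316 s
Headway = 46.2316 + 27
Headway = 73.2 s

73.2


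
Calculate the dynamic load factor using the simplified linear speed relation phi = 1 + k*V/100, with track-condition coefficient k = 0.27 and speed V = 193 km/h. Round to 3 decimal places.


phi = 1 + k * V / 100
phi = 1 + 0.27 * 193 / 100
phi = 1 + 0.5211
phi = 1.521

1.521


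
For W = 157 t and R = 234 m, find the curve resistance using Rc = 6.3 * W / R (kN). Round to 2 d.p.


Rc = 6.3 * W / R
Rc = 6.3 * 157 / 234
Rc = 989.1 / 234
Rc = 4.23 kN

4.23


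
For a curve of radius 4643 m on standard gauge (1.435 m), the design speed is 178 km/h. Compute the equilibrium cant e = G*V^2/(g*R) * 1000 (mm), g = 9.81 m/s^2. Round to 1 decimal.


Convert speed: V = 178 / 3.6 = 49.4444 m/s
Apply formula: e = 1.435 * 49.4444^2 / (9.81 * 4643)
e = 1.435 * 2444.7531 / 45547.83
e = 0.077023 m = 77.0 mm

77.0


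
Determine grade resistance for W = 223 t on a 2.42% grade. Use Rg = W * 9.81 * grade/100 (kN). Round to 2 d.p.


Rg = W * 9.81 * grade / 100
Rg = 223 * 9.81 * 2.42 / 100
Rg = 2187.63 * 0.0242
Rg = 52.94 kN

52.94


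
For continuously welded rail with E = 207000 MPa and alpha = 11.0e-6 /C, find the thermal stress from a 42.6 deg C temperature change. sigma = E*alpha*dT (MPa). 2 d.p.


sigma = E * alpha * dT
sigma = 207000 * 11.0e-6 * 42.6
sigma = 2.277 * 42.6
sigma = 97.00 MPa

97.00


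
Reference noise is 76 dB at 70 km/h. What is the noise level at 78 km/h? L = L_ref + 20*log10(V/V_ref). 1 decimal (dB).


V/V_ref = 78 / 70 = 1.114286
log10(1.114286) = 0.046997
20 * 0.046997 = 0.9399
L = 76 + 0.9399 = 76.9 dB

76.9


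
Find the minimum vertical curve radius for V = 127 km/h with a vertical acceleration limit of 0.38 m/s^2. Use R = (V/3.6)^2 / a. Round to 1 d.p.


Convert speed: V = 127 / 3.6 = 35.2778 m/s
V^2 = 1244.5216 m^2/s^2
R_v = 1244.5216 / 0.38
R_v = 3275.1 m

3275.1


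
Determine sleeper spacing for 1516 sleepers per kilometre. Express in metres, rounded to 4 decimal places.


Spacing = 1000 m / number of sleepers
Spacing = 1000 / 1516
Spacing = 0.6596 m

0.6596


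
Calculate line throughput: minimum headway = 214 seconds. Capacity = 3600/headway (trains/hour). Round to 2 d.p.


Capacity = 3600 / headway
Capacity = 3600 / 214
Capacity = 16.82 trains/hour

16.82


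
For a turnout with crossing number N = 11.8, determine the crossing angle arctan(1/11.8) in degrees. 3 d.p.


1/N = 1/11.8 = 0.084746
angle = arctan(0.084746) = 0.084544 rad
angle = 0.084544 * 180/pi = 4.844 degrees

4.844


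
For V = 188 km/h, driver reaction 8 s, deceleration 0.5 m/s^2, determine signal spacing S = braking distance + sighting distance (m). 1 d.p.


V = 188 / 3.6 = 52.2222 m/s
Braking distance = 52.2222^2 / (2*0.5) = 2727.1605 m
Sighting distance = 52.2222 * 8 = 417.7778 m
S = 2727.1605 + 417.7778 = 3144.9 m

3144.9


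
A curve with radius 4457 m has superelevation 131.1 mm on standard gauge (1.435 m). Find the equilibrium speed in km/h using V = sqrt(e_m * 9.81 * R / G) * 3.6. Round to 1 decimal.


Convert cant: e = 131.1 mm = 0.1311 m
V_ms = sqrt(0.1311 * 9.81 * 4457 / 1.435)
V_ms = sqrt(3994.500061) = 63.2021 m/s
V = 63.2021 * 3.6 = 227.5 km/h

227.5


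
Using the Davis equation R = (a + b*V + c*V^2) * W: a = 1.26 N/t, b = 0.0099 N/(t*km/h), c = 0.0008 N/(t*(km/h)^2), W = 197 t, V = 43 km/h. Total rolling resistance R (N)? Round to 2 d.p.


b*V = 0.0099 * 43 = 0.4257
c*V^2 = 0.0008 * 1849 = 1.4792
R_per_t = 1.26 + 0.4257 + 1.4792 = 3.1649 N/t
R_total = 3.1649 * 197 = 623.49 N

623.49


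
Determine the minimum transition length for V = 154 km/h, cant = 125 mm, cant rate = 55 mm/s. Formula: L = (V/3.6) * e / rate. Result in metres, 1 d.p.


Convert speed: V = 154 / 3.6 = 42.7778 m/s
L = 42.7778 * 125 / 55
L = 5347.2222 / 55
L = 97.2 m

97.2


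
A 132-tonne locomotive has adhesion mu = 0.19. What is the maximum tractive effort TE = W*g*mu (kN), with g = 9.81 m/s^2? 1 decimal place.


TE_max = W * g * mu
TE_max = 132 * 9.81 * 0.19
TE_max = 1294.92 * 0.19
TE_max = 246.0 kN

246.0


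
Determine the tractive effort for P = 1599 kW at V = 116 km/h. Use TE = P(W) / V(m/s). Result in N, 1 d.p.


Convert: P = 1599 kW = 1599000 W
V = 116 / 3.6 = 32.2222 m/s
TE = 1599000 / 32.2222
TE = 49624.1 N

49624.1


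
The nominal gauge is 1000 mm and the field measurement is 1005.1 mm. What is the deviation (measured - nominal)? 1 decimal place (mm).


Deviation = measured - nominal
Deviation = 1005.1 - 1000
Deviation = 5.1 mm

5.1


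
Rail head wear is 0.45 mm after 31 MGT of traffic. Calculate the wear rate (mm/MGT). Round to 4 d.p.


Wear rate = total wear / cumulative tonnage
Rate = 0.45 / 31
Rate = 0.0145 mm/MGT

0.0145


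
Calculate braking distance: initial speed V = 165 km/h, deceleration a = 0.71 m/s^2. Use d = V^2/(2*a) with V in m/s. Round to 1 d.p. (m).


Convert speed: V = 165 / 3.6 = 45.8333 m/s
V^2 = 2100.6944
d = 2100.6944 / (2 * 0.71)
d = 2100.6944 / 1.42
d = 1479.4 m

1479.4


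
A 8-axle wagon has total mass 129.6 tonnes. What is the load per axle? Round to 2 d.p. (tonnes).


Load per axle = total weight / number of axles
Load = 129.6 / 8
Load = 16.20 tonnes

16.20


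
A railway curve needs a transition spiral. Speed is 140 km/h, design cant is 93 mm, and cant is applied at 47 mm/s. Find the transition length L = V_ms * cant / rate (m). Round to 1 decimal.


Convert speed: V = 140 / 3.6 = 38.8889 m/s
L = 38.8889 * 93 / 47
L = 3616.6667 / 47
L = 77.0 m

77.0


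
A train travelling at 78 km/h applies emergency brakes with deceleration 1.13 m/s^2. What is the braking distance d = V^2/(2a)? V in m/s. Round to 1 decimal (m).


Convert speed: V = 78 / 3.6 = 21.6667 m/s
V^2 = 469.4444
d = 469.4444 / (2 * 1.13)
d = 469.4444 / 2.26
d = 207.7 m

207.7


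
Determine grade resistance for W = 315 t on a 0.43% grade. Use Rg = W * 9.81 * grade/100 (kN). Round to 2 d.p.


Rg = W * 9.81 * grade / 100
Rg = 315 * 9.81 * 0.43 / 100
Rg = 3090.15 * 0.0043
Rg = 13.29 kN

13.29


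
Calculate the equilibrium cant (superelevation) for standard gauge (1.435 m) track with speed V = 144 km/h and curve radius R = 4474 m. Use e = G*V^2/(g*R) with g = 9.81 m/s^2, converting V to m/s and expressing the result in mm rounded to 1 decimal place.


Convert speed: V = 144 / 3.6 = 40.0 m/s
Apply formula: e = 1.435 * 40.0^2 / (9.81 * 4474)
e = 1.435 * 1600.0 / 43889.94
e = 0.052313 m = 52.3 mm

52.3


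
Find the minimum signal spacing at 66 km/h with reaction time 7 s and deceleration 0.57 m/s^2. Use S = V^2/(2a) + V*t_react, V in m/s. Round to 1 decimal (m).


V = 66 / 3.6 = 18.3333 m/s
Braking distance = 18.3333^2 / (2*0.57) = 294.8343 m
Sighting distance = 18.3333 * 7 = 128.3333 m
S = 294.8343 + 128.3333 = 423.2 m

423.2


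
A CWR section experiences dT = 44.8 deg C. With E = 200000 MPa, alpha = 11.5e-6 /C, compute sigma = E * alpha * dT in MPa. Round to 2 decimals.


sigma = E * alpha * dT
sigma = 200000 * 11.5e-6 * 44.8
sigma = 2.3 * 44.8
sigma = 103.04 MPa

103.04


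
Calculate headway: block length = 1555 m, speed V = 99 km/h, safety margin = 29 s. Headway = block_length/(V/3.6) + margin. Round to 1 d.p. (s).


V = 99 / 3.6 = 27.5 m/s
Block traversal time = 1555 / 27.5 = 56.5455 s
Headway = 56.5455 + 29
Headway = 85.5 s

85.5


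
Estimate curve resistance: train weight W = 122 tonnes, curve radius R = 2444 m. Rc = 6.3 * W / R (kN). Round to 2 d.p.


Rc = 6.3 * W / R
Rc = 6.3 * 122 / 2444
Rc = 768.6 / 2444
Rc = 0.31 kN

0.31


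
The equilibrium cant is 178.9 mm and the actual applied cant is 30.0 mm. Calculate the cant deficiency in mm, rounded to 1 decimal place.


Cant deficiency = equilibrium cant - actual cant
CD = 178.9 - 30.0
CD = 148.9 mm

148.9


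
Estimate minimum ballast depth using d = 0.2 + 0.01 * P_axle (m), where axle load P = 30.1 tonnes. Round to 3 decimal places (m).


d = 0.2 + 0.01 * 30.1
d = 0.2 + 0.301
d = 0.501 m

0.501


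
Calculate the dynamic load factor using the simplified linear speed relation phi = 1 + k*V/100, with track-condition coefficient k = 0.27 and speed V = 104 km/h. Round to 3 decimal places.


phi = 1 + k * V / 100
phi = 1 + 0.27 * 104 / 100
phi = 1 + 0.2808
phi = 1.281

1.281


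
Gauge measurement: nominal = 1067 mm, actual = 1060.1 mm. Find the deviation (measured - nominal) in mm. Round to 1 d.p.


Deviation = measured - nominal
Deviation = 1060.1 - 1067
Deviation = -6.9 mm

-6.9


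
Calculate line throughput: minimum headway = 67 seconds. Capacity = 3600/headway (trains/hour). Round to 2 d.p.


Capacity = 3600 / headway
Capacity = 3600 / 67
Capacity = 53.73 trains/hour

53.73


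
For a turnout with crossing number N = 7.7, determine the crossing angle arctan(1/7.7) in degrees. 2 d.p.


1/N = 1/7.7 = 0.12987
angle = arctan(0.12987) = 0.129147 rad
angle = 0.129147 * 180/pi = 7.40 degrees

7.40


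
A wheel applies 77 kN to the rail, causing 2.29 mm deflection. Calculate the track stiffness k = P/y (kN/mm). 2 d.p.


Track stiffness k = P / y
k = 77 / 2.29
k = 33.62 kN/mm

33.62


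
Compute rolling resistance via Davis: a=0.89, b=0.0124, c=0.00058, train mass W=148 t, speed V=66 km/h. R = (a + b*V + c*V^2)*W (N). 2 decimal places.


b*V = 0.0124 * 66 = 0.8184
c*V^2 = 0.00058 * 4356 = 2.52648
R_per_t = 0.89 + 0.8184 + 2.52648 = 4.23488 N/t
R_total = 4.23488 * 148 = 626.76 N

626.76


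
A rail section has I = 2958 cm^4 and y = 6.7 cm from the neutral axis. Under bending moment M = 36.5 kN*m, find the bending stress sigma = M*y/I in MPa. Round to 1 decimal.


Convert units:
M = 36.5 kN*m = 36500000 N*mm
y = 6.7 cm = 67 mm
I = 2958 cm^4 = 29580000 mm^4
sigma = 36500000 * 67 / 29580000
sigma = 82.7 MPa

82.7


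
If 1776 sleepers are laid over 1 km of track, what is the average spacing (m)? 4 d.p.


Spacing = 1000 m / number of sleepers
Spacing = 1000 / 1776
Spacing = 0.5631 m

0.5631


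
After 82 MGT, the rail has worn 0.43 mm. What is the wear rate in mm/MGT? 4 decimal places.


Wear rate = total wear / cumulative tonnage
Rate = 0.43 / 82
Rate = 0.0052 mm/MGT

0.0052


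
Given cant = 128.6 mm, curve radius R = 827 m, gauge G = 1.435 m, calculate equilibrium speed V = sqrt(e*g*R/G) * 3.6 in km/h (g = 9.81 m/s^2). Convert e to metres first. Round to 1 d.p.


Convert cant: e = 128.6 mm = 0.1286 m
V_ms = sqrt(0.1286 * 9.81 * 827 / 1.435)
V_ms = sqrt(727.048838) = 26.9638 m/s
V = 26.9638 * 3.6 = 97.1 km/h

97.1


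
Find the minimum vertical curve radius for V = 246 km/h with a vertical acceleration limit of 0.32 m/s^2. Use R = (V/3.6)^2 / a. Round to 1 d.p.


Convert speed: V = 246 / 3.6 = 68.3333 m/s
V^2 = 4669.4444 m^2/s^2
R_v = 4669.4444 / 0.32
R_v = 14592.0 m

14592.0


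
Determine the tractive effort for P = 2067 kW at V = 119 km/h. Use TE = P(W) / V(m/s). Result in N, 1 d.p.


Convert: P = 2067 kW = 2067000 W
V = 119 / 3.6 = 33.0556 m/s
TE = 2067000 / 33.0556
TE = 62531.1 N

62531.1


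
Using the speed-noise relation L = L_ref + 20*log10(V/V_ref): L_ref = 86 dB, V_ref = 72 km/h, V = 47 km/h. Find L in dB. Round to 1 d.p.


V/V_ref = 47 / 72 = 0.652778
log10(0.652778) = -0.185235
20 * -0.185235 = -3.7047
L = 86 + -3.7047 = 82.3 dB

82.3


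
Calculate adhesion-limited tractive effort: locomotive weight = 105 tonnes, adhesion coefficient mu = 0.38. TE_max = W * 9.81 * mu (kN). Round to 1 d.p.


TE_max = W * g * mu
TE_max = 105 * 9.81 * 0.38
TE_max = 1030.05 * 0.38
TE_max = 391.4 kN

391.4


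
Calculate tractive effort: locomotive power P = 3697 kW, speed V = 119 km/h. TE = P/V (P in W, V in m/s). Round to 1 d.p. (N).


Convert: P = 3697 kW = 3697000 W
V = 119 / 3.6 = 33.0556 m/s
TE = 3697000 / 33.0556
TE = 111842.0 N

111842.0


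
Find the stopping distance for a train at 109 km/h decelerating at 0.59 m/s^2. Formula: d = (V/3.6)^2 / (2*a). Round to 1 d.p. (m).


Convert speed: V = 109 / 3.6 = 30.2778 m/s
V^2 = 916.7438
d = 916.7438 / (2 * 0.59)
d = 916.7438 / 1.18
d = 776.9 m

776.9


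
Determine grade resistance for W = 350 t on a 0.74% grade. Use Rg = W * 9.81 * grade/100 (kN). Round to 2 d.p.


Rg = W * 9.81 * grade / 100
Rg = 350 * 9.81 * 0.74 / 100
Rg = 3433.5 * 0.0074
Rg = 25.41 kN

25.41


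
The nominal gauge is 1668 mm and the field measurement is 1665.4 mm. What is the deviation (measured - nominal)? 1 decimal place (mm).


Deviation = measured - nominal
Deviation = 1665.4 - 1668
Deviation = -2.6 mm

-2.6


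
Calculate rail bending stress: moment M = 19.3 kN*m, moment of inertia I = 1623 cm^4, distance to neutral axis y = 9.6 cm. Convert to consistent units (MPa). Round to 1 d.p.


Convert units:
M = 19.3 kN*m = 19300000 N*mm
y = 9.6 cm = 96 mm
I = 1623 cm^4 = 16230000 mm^4
sigma = 19300000 * 96 / 16230000
sigma = 114.2 MPa

114.2


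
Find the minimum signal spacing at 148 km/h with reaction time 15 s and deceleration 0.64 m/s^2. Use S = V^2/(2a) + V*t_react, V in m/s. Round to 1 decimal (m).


V = 148 / 3.6 = 41.1111 m/s
Braking distance = 41.1111^2 / (2*0.64) = 1320.409 m
Sighting distance = 41.1111 * 15 = 616.6667 m
S = 1320.409 + 616.6667 = 1937.1 m

1937.1


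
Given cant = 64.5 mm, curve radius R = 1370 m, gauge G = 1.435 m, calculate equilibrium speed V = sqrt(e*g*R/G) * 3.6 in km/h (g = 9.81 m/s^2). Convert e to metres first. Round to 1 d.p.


Convert cant: e = 64.5 mm = 0.0645 m
V_ms = sqrt(0.0645 * 9.81 * 1370 / 1.435)
V_ms = sqrt(604.084077) = 24.5781 m/s
V = 24.5781 * 3.6 = 88.5 km/h

88.5


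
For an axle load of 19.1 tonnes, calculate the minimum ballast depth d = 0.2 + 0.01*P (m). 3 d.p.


d = 0.2 + 0.01 * 19.1
d = 0.2 + 0.191
d = 0.391 m

0.391


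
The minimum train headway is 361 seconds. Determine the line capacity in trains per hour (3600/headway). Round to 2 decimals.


Capacity = 3600 / headway
Capacity = 3600 / 361
Capacity = 9.97 trains/hour

9.97


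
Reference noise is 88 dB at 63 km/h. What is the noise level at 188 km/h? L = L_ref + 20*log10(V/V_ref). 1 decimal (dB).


V/V_ref = 188 / 63 = 2.984127
log10(2.984127) = 0.474817
20 * 0.474817 = 9.4963
L = 88 + 9.4963 = 97.5 dB

97.5


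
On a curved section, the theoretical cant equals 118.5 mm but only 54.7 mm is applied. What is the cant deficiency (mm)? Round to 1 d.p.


Cant deficiency = equilibrium cant - actual cant
CD = 118.5 - 54.7
CD = 63.8 mm

63.8


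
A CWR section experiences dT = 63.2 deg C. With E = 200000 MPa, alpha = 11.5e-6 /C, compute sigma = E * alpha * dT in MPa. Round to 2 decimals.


sigma = E * alpha * dT
sigma = 200000 * 11.5e-6 * 63.2
sigma = 2.3 * 63.2
sigma = 145.36 MPa

145.36


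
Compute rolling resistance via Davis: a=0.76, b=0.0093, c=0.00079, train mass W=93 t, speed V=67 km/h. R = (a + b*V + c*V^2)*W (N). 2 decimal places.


b*V = 0.0093 * 67 = 0.6231
c*V^2 = 0.00079 * 4489 = 3.54631
R_per_t = 0.76 + 0.6231 + 3.54631 = 4.92941 N/t
R_total = 4.92941 * 93 = 458.44 N

458.44


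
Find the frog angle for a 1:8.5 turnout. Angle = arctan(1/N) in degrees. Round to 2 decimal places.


1/N = 1/8.5 = 0.117647
angle = arctan(0.117647) = 0.117109 rad
angle = 0.117109 * 180/pi = 6.71 degrees

6.71


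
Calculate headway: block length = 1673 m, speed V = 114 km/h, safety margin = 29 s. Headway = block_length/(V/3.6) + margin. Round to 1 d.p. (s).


V = 114 / 3.6 = 31.6667 m/s
Block traversal time = 1673 / 31.6667 = 52.8316 s
Headway = 52.8316 + 29
Headway = 81.8 s

81.8


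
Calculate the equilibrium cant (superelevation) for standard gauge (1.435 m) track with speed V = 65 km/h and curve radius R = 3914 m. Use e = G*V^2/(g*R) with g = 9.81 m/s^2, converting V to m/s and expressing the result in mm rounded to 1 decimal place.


Convert speed: V = 65 / 3.6 = 18.0556 m/s
Apply formula: e = 1.435 * 18.0556^2 / (9.81 * 3914)
e = 1.435 * 326.0031 / 38396.34
e = 0.012184 m = 12.2 mm

12.2


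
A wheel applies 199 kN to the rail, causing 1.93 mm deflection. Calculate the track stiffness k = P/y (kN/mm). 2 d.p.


Track stiffness k = P / y
k = 199 / 1.93
k = 103.11 kN/mm

103.11


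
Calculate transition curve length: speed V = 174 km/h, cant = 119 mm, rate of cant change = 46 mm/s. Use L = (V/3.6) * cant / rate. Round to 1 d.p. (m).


Convert speed: V = 174 / 3.6 = 48.3333 m/s
L = 48.3333 * 119 / 46
L = 5751.6667 / 46
L = 125.0 m

125.0


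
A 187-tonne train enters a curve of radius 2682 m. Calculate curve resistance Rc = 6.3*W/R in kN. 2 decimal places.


Rc = 6.3 * W / R
Rc = 6.3 * 187 / 2682
Rc = 1178.1 / 2682
Rc = 0.44 kN

0.44


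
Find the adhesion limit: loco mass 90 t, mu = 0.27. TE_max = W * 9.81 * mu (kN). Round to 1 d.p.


TE_max = W * g * mu
TE_max = 90 * 9.81 * 0.27
TE_max = 882.9 * 0.27
TE_max = 238.4 kN

238.4


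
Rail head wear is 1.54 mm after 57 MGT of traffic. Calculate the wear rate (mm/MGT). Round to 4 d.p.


Wear rate = total wear / cumulative tonnage
Rate = 1.54 / 57
Rate = 0.0270 mm/MGT

0.0270


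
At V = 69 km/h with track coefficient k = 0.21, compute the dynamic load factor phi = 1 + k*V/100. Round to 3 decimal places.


phi = 1 + k * V / 100
phi = 1 + 0.21 * 69 / 100
phi = 1 + 0.1449
phi = 1.145

1.145


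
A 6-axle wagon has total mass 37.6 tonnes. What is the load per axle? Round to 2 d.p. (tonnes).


Load per axle = total weight / number of axles
Load = 37.6 / 6
Load = 6.27 tonnes

6.27


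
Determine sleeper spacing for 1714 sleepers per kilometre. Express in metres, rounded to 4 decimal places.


Spacing = 1000 m / number of sleepers
Spacing = 1000 / 1714
Spacing = 0.5834 m

0.5834


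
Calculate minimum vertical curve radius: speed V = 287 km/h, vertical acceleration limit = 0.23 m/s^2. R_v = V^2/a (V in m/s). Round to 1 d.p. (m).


Convert speed: V = 287 / 3.6 = 79.7222 m/s
V^2 = 6355.6327 m^2/s^2
R_v = 6355.6327 / 0.23
R_v = 27633.2 m

27633.2


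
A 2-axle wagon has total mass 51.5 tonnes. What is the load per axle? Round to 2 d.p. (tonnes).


Load per axle = total weight / number of axles
Load = 51.5 / 2
Load = 25.75 tonnes

25.75


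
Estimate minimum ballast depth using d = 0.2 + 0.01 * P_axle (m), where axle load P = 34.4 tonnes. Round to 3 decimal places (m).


d = 0.2 + 0.01 * 34.4
d = 0.2 + 0.344
d = 0.544 m

0.544


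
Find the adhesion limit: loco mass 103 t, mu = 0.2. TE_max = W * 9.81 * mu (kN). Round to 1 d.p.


TE_max = W * g * mu
TE_max = 103 * 9.81 * 0.2
TE_max = 1010.43 * 0.2
TE_max = 202.1 kN

202.1


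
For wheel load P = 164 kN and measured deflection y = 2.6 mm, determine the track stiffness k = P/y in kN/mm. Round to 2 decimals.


Track stiffness k = P / y
k = 164 / 2.6
k = 63.08 kN/mm

63.08


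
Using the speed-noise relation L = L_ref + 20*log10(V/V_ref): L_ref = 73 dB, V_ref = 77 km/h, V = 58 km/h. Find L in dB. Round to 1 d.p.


V/V_ref = 58 / 77 = 0.753247
log10(0.753247) = -0.123063
20 * -0.123063 = -2.4613
L = 73 + -2.4613 = 70.5 dB

70.5


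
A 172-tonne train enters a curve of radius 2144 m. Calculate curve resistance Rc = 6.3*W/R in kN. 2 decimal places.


Rc = 6.3 * W / R
Rc = 6.3 * 172 / 2144
Rc = 1083.6 / 2144
Rc = 0.51 kN

0.51


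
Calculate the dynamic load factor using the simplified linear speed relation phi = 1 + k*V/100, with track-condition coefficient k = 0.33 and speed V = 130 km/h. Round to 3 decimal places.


phi = 1 + k * V / 100
phi = 1 + 0.33 * 130 / 100
phi = 1 + 0.429
phi = 1.429

1.429


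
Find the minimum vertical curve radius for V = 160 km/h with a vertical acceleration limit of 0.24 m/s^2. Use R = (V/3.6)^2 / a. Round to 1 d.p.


Convert speed: V = 160 / 3.6 = 44.4444 m/s
V^2 = 1975.3086 m^2/s^2
R_v = 1975.3086 / 0.24
R_v = 8230.5 m

8230.5


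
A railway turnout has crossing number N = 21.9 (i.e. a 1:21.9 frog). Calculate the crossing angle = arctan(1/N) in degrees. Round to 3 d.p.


1/N = 1/21.9 = 0.045662
angle = arctan(0.045662) = 0.04563 rad
angle = 0.04563 * 180/pi = 2.614 degrees

2.614


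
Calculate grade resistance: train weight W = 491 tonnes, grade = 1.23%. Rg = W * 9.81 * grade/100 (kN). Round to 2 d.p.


Rg = W * 9.81 * grade / 100
Rg = 491 * 9.81 * 1.23 / 100
Rg = 4816.71 * 0.0123
Rg = 59.25 kN

59.25


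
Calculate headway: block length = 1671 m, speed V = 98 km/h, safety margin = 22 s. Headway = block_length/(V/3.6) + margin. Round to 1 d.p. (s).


V = 98 / 3.6 = 27.2222 m/s
Block traversal time = 1671 / 27.2222 = 61.3837 s
Headway = 61.3837 + 22
Headway = 83.4 s

83.4


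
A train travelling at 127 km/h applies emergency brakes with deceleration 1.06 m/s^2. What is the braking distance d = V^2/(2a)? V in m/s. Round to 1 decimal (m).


Convert speed: V = 127 / 3.6 = 35.2778 m/s
V^2 = 1244.5216
d = 1244.5216 / (2 * 1.06)
d = 1244.5216 / 2.12
d = 587.0 m

587.0


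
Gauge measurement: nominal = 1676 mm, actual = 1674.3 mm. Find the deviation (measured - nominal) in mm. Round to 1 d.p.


Deviation = measured - nominal
Deviation = 1674.3 - 1676
Deviation = -1.7 mm

-1.7


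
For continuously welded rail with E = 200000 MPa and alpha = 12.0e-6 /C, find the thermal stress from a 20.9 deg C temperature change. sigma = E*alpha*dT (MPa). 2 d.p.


sigma = E * alpha * dT
sigma = 200000 * 12.0e-6 * 20.9
sigma = 2.4 * 20.9
sigma = 50.16 MPa

50.16


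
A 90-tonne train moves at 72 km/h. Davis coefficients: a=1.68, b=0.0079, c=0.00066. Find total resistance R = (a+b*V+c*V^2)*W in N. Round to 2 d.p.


b*V = 0.0079 * 72 = 0.5688
c*V^2 = 0.00066 * 5184 = 3.42144
R_per_t = 1.68 + 0.5688 + 3.42144 = 5.67024 N/t
R_total = 5.67024 * 90 = 510.32 N

510.32


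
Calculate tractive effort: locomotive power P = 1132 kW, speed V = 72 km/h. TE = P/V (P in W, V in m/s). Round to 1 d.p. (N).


Convert: P = 1132 kW = 1132000 W
V = 72 / 3.6 = 20.0 m/s
TE = 1132000 / 20.0
TE = 56600.0 N

56600.0


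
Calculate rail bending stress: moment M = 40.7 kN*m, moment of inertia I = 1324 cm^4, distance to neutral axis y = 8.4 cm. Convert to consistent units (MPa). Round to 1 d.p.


Convert units:
M = 40.7 kN*m = 40700000 N*mm
y = 8.4 cm = 84 mm
I = 1324 cm^4 = 13240000 mm^4
sigma = 40700000 * 84 / 13240000
sigma = 258.2 MPa

258.2


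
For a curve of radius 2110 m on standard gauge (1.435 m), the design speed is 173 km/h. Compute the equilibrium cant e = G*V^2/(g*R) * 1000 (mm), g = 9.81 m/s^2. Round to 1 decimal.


Convert speed: V = 173 / 3.6 = 48.0556 m/s
Apply formula: e = 1.435 * 48.0556^2 / (9.81 * 2110)
e = 1.435 * 2309.3364 / 20699.1
e = 0.160099 m = 160.1 mm

160.1


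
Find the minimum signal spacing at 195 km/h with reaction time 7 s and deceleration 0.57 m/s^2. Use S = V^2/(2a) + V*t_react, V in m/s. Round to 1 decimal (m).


V = 195 / 3.6 = 54.1667 m/s
Braking distance = 54.1667^2 / (2*0.57) = 2573.7086 m
Sighting distance = 54.1667 * 7 = 379.1667 m
S = 2573.7086 + 379.1667 = 2952.9 m

2952.9


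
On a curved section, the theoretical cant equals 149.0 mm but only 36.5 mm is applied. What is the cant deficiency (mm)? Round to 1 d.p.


Cant deficiency = equilibrium cant - actual cant
CD = 149.0 - 36.5
CD = 112.5 mm

112.5


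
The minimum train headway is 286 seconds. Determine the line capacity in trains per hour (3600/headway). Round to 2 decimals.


Capacity = 3600 / headway
Capacity = 3600 / 286
Capacity = 12.59 trains/hour

12.59


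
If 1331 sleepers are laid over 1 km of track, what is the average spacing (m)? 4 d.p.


Spacing = 1000 m / number of sleepers
Spacing = 1000 / 1331
Spacing = 0.7513 m

0.7513


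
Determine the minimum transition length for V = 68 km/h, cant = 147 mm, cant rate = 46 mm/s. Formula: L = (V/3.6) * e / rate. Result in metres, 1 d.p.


Convert speed: V = 68 / 3.6 = 18.8889 m/s
L = 18.8889 * 147 / 46
L = 2776.6667 / 46
L = 60.4 m

60.4


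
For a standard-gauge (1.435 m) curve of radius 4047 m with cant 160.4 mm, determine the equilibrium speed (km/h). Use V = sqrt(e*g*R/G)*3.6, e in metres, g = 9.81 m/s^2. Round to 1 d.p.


Convert cant: e = 160.4 mm = 0.1604 m
V_ms = sqrt(0.1604 * 9.81 * 4047 / 1.435)
V_ms = sqrt(4437.66664) = 66.6158 m/s
V = 66.6158 * 3.6 = 239.8 km/h

239.8


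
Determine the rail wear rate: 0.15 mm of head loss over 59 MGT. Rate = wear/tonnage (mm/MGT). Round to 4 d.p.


Wear rate = total wear / cumulative tonnage
Rate = 0.15 / 59
Rate = 0.0025 mm/MGT

0.0025


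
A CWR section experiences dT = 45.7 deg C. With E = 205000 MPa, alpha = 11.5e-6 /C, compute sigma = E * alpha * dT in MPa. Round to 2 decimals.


sigma = E * alpha * dT
sigma = 205000 * 11.5e-6 * 45.7
sigma = 2.3575 * 45.7
sigma = 107.74 MPa

107.74


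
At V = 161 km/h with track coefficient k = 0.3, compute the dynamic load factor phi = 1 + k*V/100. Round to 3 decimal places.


phi = 1 + k * V / 100
phi = 1 + 0.3 * 161 / 100
phi = 1 + 0.483
phi = 1.483

1.483


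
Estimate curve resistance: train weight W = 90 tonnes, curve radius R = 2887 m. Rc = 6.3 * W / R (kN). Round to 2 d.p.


Rc = 6.3 * W / R
Rc = 6.3 * 90 / 2887
Rc = 567.0 / 2887
Rc = 0.20 kN

0.20


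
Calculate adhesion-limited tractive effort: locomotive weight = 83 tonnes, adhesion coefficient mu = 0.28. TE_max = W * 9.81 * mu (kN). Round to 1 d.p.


TE_max = W * g * mu
TE_max = 83 * 9.81 * 0.28
TE_max = 814.23 * 0.28
TE_max = 228.0 kN

228.0


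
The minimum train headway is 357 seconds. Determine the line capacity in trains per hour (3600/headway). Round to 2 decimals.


Capacity = 3600 / headway
Capacity = 3600 / 357
Capacity = 10.08 trains/hour

10.08


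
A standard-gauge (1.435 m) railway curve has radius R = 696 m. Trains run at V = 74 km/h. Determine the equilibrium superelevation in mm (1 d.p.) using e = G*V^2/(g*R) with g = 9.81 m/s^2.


Convert speed: V = 74 / 3.6 = 20.5556 m/s
Apply formula: e = 1.435 * 20.5556^2 / (9.81 * 696)
e = 1.435 * 422.5309 / 6827.76
e = 0.088804 m = 88.8 mm

88.8


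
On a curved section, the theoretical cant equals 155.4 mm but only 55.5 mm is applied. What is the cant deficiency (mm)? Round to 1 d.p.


Cant deficiency = equilibrium cant - actual cant
CD = 155.4 - 55.5
CD = 99.9 mm

99.9


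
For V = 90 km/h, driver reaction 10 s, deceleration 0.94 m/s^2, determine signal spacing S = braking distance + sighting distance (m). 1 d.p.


V = 90 / 3.6 = 25.0 m/s
Braking distance = 25.0^2 / (2*0.94) = 332.4468 m
Sighting distance = 25.0 * 10 = 250.0 m
S = 332.4468 + 250.0 = 582.4 m

582.4


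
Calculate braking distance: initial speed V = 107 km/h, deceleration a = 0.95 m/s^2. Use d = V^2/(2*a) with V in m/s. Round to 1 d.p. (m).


Convert speed: V = 107 / 3.6 = 29.7222 m/s
V^2 = 883.4105
d = 883.4105 / (2 * 0.95)
d = 883.4105 / 1.9
d = 465.0 m

465.0


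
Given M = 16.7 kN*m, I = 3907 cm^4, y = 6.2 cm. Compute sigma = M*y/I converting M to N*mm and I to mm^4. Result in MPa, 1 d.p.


Convert units:
M = 16.7 kN*m = 16700000 N*mm
y = 6.2 cm = 62 mm
I = 3907 cm^4 = 39070000 mm^4
sigma = 16700000 * 62 / 39070000
sigma = 26.5 MPa

26.5


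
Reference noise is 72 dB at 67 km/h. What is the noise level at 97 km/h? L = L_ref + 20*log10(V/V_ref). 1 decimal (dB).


V/V_ref = 97 / 67 = 1.447761
log10(1.447761) = 0.160697
20 * 0.160697 = 3.2139
L = 72 + 3.2139 = 75.2 dB

75.2


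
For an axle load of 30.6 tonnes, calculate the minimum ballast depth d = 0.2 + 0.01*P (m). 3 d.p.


d = 0.2 + 0.01 * 30.6
d = 0.2 + 0.306
d = 0.506 m

0.506


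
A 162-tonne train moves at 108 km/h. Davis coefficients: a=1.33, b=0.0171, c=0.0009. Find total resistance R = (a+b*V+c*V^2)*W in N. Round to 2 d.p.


b*V = 0.0171 * 108 = 1.8468
c*V^2 = 0.0009 * 11664 = 10.4976
R_per_t = 1.33 + 1.8468 + 10.4976 = 13.6744 N/t
R_total = 13.6744 * 162 = 2215.25 N

2215.25


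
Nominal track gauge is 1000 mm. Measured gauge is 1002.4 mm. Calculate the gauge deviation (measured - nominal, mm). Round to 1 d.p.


Deviation = measured - nominal
Deviation = 1002.4 - 1000
Deviation = 2.4 mm

2.4


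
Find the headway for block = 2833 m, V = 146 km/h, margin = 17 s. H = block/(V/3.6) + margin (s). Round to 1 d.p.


V = 146 / 3.6 = 40.5556 m/s
Block traversal time = 2833 / 40.5556 = 69.8548 s
Headway = 69.8548 + 17
Headway = 86.9 s

86.9


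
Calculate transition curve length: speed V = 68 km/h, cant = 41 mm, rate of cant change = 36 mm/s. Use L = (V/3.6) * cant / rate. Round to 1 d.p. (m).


Convert speed: V = 68 / 3.6 = 18.8889 m/s
L = 18.8889 * 41 / 36
L = 774.4444 / 36
L = 21.5 m

21.5


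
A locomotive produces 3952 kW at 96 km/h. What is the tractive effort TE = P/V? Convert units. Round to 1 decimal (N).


Convert: P = 3952 kW = 3952000 W
V = 96 / 3.6 = 26.6667 m/s
TE = 3952000 / 26.6667
TE = 148200.0 N

148200.0


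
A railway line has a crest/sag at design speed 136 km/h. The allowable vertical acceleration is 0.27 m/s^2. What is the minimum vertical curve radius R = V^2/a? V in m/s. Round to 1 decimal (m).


Convert speed: V = 136 / 3.6 = 37.7778 m/s
V^2 = 1427.1605 m^2/s^2
R_v = 1427.1605 / 0.27
R_v = 5285.8 m

5285.8


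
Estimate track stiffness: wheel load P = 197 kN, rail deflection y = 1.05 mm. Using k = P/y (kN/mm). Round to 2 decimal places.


Track stiffness k = P / y
k = 197 / 1.05
k = 187.62 kN/mm

187.62


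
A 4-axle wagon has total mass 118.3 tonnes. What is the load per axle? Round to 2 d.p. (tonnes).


Load per axle = total weight / number of axles
Load = 118.3 / 4
Load = 29.58 tonnes

29.58


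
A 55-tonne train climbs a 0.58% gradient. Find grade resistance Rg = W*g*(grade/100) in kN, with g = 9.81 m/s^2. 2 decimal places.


Rg = W * 9.81 * grade / 100
Rg = 55 * 9.81 * 0.58 / 100
Rg = 539.55 * 0.0058
Rg = 3.13 kN

3.13


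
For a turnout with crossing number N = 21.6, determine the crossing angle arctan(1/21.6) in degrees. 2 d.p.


1/N = 1/21.6 = 0.046296
angle = arctan(0.046296) = 0.046263 rad
angle = 0.046263 * 180/pi = 2.65 degrees

2.65


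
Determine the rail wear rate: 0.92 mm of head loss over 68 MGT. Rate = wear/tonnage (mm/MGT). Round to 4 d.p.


Wear rate = total wear / cumulative tonnage
Rate = 0.92 / 68
Rate = 0.0135 mm/MGT

0.0135


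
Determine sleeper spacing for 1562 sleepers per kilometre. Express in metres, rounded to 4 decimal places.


Spacing = 1000 m / number of sleepers
Spacing = 1000 / 1562
Spacing = 0.6402 m

0.6402


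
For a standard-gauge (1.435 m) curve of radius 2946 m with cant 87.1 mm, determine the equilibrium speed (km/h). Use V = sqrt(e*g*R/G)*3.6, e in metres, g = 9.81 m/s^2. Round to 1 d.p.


Convert cant: e = 87.1 mm = 0.0871 m
V_ms = sqrt(0.0871 * 9.81 * 2946 / 1.435)
V_ms = sqrt(1754.155154) = 41.8826 m/s
V = 41.8826 * 3.6 = 150.8 km/h

150.8


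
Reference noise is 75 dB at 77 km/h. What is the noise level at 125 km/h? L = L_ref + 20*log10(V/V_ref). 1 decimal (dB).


V/V_ref = 125 / 77 = 1.623377
log10(1.623377) = 0.210419
20 * 0.210419 = 4.2084
L = 75 + 4.2084 = 79.2 dB

79.2


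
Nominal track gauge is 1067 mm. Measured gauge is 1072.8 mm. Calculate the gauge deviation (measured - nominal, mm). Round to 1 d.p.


Deviation = measured - nominal
Deviation = 1072.8 - 1067
Deviation = 5.8 mm

5.8


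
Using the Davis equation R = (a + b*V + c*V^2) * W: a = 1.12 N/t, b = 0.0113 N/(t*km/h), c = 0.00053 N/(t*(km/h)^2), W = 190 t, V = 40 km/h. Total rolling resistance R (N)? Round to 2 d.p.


b*V = 0.0113 * 40 = 0.452
c*V^2 = 0.00053 * 1600 = 0.848
R_per_t = 1.12 + 0.452 + 0.848 = 2.42 N/t
R_total = 2.42 * 190 = 459.80 N

459.80


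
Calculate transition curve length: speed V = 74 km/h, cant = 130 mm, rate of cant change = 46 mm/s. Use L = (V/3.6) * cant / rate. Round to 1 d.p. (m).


Convert speed: V = 74 / 3.6 = 20.5556 m/s
L = 20.5556 * 130 / 46
L = 2672.2222 / 46
L = 58.1 m

58.1


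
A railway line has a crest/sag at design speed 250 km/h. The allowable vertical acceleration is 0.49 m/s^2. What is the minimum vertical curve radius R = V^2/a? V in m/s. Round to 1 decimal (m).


Convert speed: V = 250 / 3.6 = 69.4444 m/s
V^2 = 4822.5309 m^2/s^2
R_v = 4822.5309 / 0.49
R_v = 9841.9 m

9841.9


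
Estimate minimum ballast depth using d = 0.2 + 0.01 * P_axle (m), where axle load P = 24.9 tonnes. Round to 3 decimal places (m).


d = 0.2 + 0.01 * 24.9
d = 0.2 + 0.249
d = 0.449 m

0.449


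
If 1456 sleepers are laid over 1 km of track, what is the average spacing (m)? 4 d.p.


Spacing = 1000 m / number of sleepers
Spacing = 1000 / 1456
Spacing = 0.6868 m

0.6868


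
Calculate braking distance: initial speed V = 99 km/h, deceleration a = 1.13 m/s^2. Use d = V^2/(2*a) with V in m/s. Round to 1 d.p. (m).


Convert speed: V = 99 / 3.6 = 27.5 m/s
V^2 = 756.25
d = 756.25 / (2 * 1.13)
d = 756.25 / 2.26
d = 334.6 m

334.6


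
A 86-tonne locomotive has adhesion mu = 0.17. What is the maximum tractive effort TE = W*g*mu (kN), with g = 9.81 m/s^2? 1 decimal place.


TE_max = W * g * mu
TE_max = 86 * 9.81 * 0.17
TE_max = 843.66 * 0.17
TE_max = 143.4 kN

143.4


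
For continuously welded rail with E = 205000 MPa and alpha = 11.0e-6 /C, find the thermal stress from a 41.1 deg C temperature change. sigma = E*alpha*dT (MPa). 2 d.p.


sigma = E * alpha * dT
sigma = 205000 * 11.0e-6 * 41.1
sigma = 2.255 * 41.1
sigma = 92.68 MPa

92.68


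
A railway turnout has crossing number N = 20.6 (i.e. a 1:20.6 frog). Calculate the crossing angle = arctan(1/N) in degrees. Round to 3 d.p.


1/N = 1/20.6 = 0.048544
angle = arctan(0.048544) = 0.048506 rad
angle = 0.048506 * 180/pi = 2.779 degrees

2.779


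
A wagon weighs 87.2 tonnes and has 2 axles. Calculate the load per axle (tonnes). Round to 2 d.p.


Load per axle = total weight / number of axles
Load = 87.2 / 2
Load = 43.60 tonnes

43.60


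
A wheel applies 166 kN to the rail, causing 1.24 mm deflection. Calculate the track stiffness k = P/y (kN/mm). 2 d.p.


Track stiffness k = P / y
k = 166 / 1.24
k = 133.87 kN/mm

133.87


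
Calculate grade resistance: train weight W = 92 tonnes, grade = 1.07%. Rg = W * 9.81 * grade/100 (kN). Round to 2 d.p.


Rg = W * 9.81 * grade / 100
Rg = 92 * 9.81 * 1.07 / 100
Rg = 902.52 * 0.0107
Rg = 9.66 kN

9.66


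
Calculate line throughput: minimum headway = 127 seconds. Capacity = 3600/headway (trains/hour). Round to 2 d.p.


Capacity = 3600 / headway
Capacity = 3600 / 127
Capacity = 28.35 trains/hour

28.35


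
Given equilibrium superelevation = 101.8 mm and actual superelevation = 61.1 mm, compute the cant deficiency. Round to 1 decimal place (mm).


Cant deficiency = equilibrium cant - actual cant
CD = 101.8 - 61.1
CD = 40.7 mm

40.7


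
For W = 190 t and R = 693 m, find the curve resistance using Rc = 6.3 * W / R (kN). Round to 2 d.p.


Rc = 6.3 * W / R
Rc = 6.3 * 190 / 693
Rc = 1197.0 / 693
Rc = 1.73 kN

1.73


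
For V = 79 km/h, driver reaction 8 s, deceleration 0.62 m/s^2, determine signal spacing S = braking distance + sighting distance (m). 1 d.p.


V = 79 / 3.6 = 21.9444 m/s
Braking distance = 21.9444^2 / (2*0.62) = 388.3537 m
Sighting distance = 21.9444 * 8 = 175.5556 m
S = 388.3537 + 175.5556 = 563.9 m

563.9


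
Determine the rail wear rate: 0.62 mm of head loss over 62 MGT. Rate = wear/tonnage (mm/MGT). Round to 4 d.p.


Wear rate = total wear / cumulative tonnage
Rate = 0.62 / 62
Rate = 0.0100 mm/MGT

0.0100


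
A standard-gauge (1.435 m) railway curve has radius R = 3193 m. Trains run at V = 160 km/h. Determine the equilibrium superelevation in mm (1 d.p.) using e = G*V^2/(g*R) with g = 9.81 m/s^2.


Convert speed: V = 160 / 3.6 = 44.4444 m/s
Apply formula: e = 1.435 * 44.4444^2 / (9.81 * 3193)
e = 1.435 * 1975.3086 / 31323.33
e = 0.090494 m = 90.5 mm

90.5


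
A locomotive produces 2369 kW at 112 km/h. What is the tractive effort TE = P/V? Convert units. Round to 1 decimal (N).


Convert: P = 2369 kW = 2369000 W
V = 112 / 3.6 = 31.1111 m/s
TE = 2369000 / 31.1111
TE = 76146.4 N

76146.4


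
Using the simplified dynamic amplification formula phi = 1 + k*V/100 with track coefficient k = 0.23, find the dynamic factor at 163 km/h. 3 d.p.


phi = 1 + k * V / 100
phi = 1 + 0.23 * 163 / 100
phi = 1 + 0.3749
phi = 1.375

1.375


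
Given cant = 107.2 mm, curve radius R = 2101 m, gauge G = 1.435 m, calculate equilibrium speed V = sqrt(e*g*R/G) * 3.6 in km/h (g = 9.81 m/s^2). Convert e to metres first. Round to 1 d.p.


Convert cant: e = 107.2 mm = 0.1072 m
V_ms = sqrt(0.1072 * 9.81 * 2101 / 1.435)
V_ms = sqrt(1539.706503) = 39.2391 m/s
V = 39.2391 * 3.6 = 141.3 km/h

141.3


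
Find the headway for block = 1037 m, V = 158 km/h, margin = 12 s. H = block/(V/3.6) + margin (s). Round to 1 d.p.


V = 158 / 3.6 = 43.8889 m/s
Block traversal time = 1037 / 43.8889 = 23.6278 s
Headway = 23.6278 + 12
Headway = 35.6 s

35.6


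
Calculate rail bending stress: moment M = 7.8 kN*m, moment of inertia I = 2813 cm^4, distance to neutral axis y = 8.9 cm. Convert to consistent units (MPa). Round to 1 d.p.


Convert units:
M = 7.8 kN*m = 7800000 N*mm
y = 8.9 cm = 89 mm
I = 2813 cm^4 = 28130000 mm^4
sigma = 7800000 * 89 / 28130000
sigma = 24.7 MPa

24.7


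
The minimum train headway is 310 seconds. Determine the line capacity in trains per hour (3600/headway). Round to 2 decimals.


Capacity = 3600 / headway
Capacity = 3600 / 310
Capacity = 11.61 trains/hour

11.61


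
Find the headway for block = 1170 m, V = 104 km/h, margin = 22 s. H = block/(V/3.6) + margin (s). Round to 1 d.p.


V = 104 / 3.6 = 28.8889 m/s
Block traversal time = 1170 / 28.8889 = 40.5 s
Headway = 40.5 + 22
Headway = 62.5 s

62.5


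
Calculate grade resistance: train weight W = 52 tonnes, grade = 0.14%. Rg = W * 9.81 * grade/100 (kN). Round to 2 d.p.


Rg = W * 9.81 * grade / 100
Rg = 52 * 9.81 * 0.14 / 100
Rg = 510.12 * 0.0014
Rg = 0.71 kN

0.71


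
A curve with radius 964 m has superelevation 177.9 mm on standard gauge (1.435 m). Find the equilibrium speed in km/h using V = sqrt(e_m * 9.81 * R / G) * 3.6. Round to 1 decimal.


Convert cant: e = 177.9 mm = 0.1779 m
V_ms = sqrt(0.1779 * 9.81 * 964 / 1.435)
V_ms = sqrt(1172.384555) = 34.2401 m/s
V = 34.2401 * 3.6 = 123.3 km/h

123.3


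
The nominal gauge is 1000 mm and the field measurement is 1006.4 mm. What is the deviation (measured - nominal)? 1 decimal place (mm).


Deviation = measured - nominal
Deviation = 1006.4 - 1000
Deviation = 6.4 mm

6.4


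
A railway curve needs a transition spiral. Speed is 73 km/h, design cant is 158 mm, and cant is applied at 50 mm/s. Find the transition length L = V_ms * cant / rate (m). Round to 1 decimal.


Convert speed: V = 73 / 3.6 = 20.2778 m/s
L = 20.2778 * 158 / 50
L = 3203.8889 / 50
L = 64.1 m

64.1
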